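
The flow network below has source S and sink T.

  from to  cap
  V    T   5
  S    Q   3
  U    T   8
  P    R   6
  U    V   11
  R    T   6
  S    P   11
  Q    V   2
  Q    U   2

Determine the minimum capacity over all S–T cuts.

9

Augment S→P→R→T: bottleneck 6, flow now 6.
Augment S→Q→U→T: bottleneck 2, flow now 8.
Augment S→Q→V→T: bottleneck 1, flow now 9.
No augmenting path remains; maximum flow = 9.
By max-flow min-cut, the minimum cut capacity equals the max flow.
In the residual graph, reachable from S: {S, P}.
Min-cut edges: S→Q (3), P→R (6); capacity 3 + 6 = 9.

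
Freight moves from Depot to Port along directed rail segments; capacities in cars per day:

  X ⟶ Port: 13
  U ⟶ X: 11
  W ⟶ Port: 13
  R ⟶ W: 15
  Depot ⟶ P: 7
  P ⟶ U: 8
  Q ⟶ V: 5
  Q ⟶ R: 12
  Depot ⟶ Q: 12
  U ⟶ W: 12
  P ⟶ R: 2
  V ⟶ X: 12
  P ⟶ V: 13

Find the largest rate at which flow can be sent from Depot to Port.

Augment Depot→P→R→W→Port: bottleneck 2, flow now 2.
Augment Depot→P→U→W→Port: bottleneck 5, flow now 7.
Augment Depot→Q→R→W→Port: bottleneck 6, flow now 13.
Augment Depot→Q→V→X→Port: bottleneck 5, flow now 18.
Augment Depot→Q→R→P→U→X→Port: bottleneck 1, flow now 19. (uses reverse residual edge)
No augmenting path remains; maximum flow = 19.
In the residual graph, reachable from Depot: {Depot}.
Min-cut edges: Depot→P (7), Depot→Q (12); capacity 7 + 12 = 19.
This cut is saturated, so no flow can exceed 19.

19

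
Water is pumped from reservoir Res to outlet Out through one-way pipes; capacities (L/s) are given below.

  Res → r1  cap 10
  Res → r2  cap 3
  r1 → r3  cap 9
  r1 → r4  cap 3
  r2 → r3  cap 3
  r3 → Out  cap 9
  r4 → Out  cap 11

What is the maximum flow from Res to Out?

Augment Res→r1→r3→Out: bottleneck 9, flow now 9.
Augment Res→r1→r4→Out: bottleneck 1, flow now 10.
Augment Res→r2→r3→r1→r4→Out: bottleneck 2, flow now 12. (uses reverse residual edge)
No augmenting path remains; maximum flow = 12.
In the residual graph, reachable from Res: {Res, r1, r2, r3}.
Min-cut edges: r1→r4 (3), r3→Out (9); capacity 3 + 9 = 12.
This cut is saturated, so no flow can exceed 12.

12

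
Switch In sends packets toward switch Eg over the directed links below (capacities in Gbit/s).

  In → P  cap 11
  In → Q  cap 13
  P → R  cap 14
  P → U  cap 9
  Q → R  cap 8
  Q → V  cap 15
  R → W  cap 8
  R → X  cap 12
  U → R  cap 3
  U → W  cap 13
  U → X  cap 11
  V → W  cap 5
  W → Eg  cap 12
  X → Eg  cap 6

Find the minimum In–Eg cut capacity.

18

Augment In→P→R→W→Eg: bottleneck 8, flow now 8.
Augment In→P→R→X→Eg: bottleneck 3, flow now 11.
Augment In→Q→R→X→Eg: bottleneck 3, flow now 14.
Augment In→Q→V→W→Eg: bottleneck 4, flow now 18.
No augmenting path remains; maximum flow = 18.
By max-flow min-cut, the minimum cut capacity equals the max flow.
In the residual graph, reachable from In: {In, P, Q, R, U, V, W, X}.
Min-cut edges: W→Eg (12), X→Eg (6); capacity 12 + 6 = 18.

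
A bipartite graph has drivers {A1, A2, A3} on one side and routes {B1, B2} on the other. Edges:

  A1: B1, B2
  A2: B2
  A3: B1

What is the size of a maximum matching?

2

Unit-capacity flow: source→left, listed edges, right→sink; max matching = max flow.
Augmenting path A1→B1 (+1); matched 1.
Augmenting path A2→B2 (+1); matched 2.
No augmenting path remains; maximum matching = 2.
König certificate: {B1, B2} is a vertex cover of size 2 (every listed pair touches it), so no matching can be larger.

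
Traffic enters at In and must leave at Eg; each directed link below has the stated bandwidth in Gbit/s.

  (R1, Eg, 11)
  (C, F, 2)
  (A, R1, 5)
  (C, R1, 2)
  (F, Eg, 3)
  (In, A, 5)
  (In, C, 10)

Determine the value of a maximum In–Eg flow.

9

Augment In→C→R1→Eg: bottleneck 2, flow now 2.
Augment In→C→F→Eg: bottleneck 2, flow now 4.
Augment In→A→R1→Eg: bottleneck 5, flow now 9.
No augmenting path remains; maximum flow = 9.
In the residual graph, reachable from In: {In, C}.
Min-cut edges: In→A (5), C→R1 (2), C→F (2); capacity 5 + 2 + 2 = 9.
This cut is saturated, so no flow can exceed 9.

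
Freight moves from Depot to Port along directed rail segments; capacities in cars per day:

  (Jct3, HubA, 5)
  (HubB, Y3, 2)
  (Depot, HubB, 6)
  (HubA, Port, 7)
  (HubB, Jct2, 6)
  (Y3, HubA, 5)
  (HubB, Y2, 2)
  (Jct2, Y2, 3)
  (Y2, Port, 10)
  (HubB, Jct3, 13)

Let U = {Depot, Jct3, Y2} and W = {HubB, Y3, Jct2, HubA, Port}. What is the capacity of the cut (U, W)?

21

Edges leaving {Depot, Jct3, Y2}: Depot→HubB (6), Jct3→HubA (5), Y2→Port (10).
Cut capacity = 6 + 5 + 10 = 21.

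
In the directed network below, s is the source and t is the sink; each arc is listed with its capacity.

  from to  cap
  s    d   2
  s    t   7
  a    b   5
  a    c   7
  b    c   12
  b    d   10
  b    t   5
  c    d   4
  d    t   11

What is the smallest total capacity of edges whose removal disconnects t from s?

9

Augment s→t: bottleneck 7, flow now 7.
Augment s→d→t: bottleneck 2, flow now 9.
No augmenting path remains; maximum flow = 9.
By max-flow min-cut, the minimum cut capacity equals the max flow.
In the residual graph, reachable from s: {s}.
Min-cut edges: s→d (2), s→t (7); capacity 2 + 7 = 9.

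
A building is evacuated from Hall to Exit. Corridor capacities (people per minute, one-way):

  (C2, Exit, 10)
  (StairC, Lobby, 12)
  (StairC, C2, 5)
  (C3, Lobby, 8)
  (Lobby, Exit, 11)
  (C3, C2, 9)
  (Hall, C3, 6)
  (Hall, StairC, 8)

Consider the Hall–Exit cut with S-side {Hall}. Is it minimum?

Given cut capacity: 8 + 6 = 14.
Augment Hall→StairC→C2→Exit: bottleneck 5, flow now 5.
Augment Hall→StairC→Lobby→Exit: bottleneck 3, flow now 8.
Augment Hall→C3→C2→Exit: bottleneck 5, flow now 13.
Augment Hall→C3→Lobby→Exit: bottleneck 1, flow now 14.
No augmenting path remains; maximum flow = 14.
Cut capacity 14 equals the max flow, so it is a minimum cut.

Yes — it is a minimum cut (capacity 14).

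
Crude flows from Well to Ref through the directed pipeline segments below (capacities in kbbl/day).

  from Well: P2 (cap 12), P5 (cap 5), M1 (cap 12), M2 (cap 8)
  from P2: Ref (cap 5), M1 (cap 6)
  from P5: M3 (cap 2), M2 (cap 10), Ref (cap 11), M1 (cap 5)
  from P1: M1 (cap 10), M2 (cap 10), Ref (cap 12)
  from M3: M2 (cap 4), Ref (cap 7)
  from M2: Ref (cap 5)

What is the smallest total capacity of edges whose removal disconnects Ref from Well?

Augment Well→P2→Ref: bottleneck 5, flow now 5.
Augment Well→P5→Ref: bottleneck 5, flow now 10.
Augment Well→M2→Ref: bottleneck 5, flow now 15.
No augmenting path remains; maximum flow = 15.
By max-flow min-cut, the minimum cut capacity equals the max flow.
In the residual graph, reachable from Well: {Well, P2, M1, M2}.
Min-cut edges: Well→P5 (5), P2→Ref (5), M2→Ref (5); capacity 5 + 5 + 5 = 15.

15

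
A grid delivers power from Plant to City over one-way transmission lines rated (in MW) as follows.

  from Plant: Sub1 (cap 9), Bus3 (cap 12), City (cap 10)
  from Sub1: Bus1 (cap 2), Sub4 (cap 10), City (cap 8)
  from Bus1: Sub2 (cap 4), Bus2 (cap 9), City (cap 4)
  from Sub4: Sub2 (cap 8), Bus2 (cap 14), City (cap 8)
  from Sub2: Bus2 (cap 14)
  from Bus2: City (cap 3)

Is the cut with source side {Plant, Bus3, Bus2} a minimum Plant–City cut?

Given cut capacity: 9 + 10 + 3 = 22.
Augment Plant→City: bottleneck 10, flow now 10.
Augment Plant→Sub1→City: bottleneck 8, flow now 18.
Augment Plant→Sub1→Bus1→City: bottleneck 1, flow now 19.
No augmenting path remains; maximum flow = 19.
In the residual graph, reachable from Plant: {Plant, Bus3}.
Min-cut edges: Plant→Sub1 (9), Plant→City (10); capacity 9 + 10 = 19.
Cut capacity 22 exceeds the max flow 19, so it is not minimum.

No — its capacity is 22, but the minimum cut has capacity 19.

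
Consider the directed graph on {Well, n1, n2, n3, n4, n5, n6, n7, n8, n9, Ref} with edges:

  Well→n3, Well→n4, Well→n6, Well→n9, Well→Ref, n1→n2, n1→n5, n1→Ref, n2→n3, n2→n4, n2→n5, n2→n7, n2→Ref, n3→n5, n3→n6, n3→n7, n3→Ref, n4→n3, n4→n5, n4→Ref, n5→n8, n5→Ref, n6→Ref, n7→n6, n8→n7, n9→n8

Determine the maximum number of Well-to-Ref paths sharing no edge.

Assign every edge capacity 1; by Menger, the answer equals the max flow.
Path Well→Ref (+1); total 1.
Path Well→n3→Ref (+1); total 2.
Path Well→n4→Ref (+1); total 3.
Path Well→n6→Ref (+1); total 4.
No residual Well→Ref path; max flow = 4.
Certifying cut of size 4: {Well→Ref, Well→n3, Well→n4, n6→Ref}.

4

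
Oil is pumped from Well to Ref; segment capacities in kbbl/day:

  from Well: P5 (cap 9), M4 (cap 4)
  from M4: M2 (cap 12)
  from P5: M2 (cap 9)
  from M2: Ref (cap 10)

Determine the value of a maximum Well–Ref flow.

Augment Well→M4→M2→Ref: bottleneck 4, flow now 4.
Augment Well→P5→M2→Ref: bottleneck 6, flow now 10.
No augmenting path remains; maximum flow = 10.
In the residual graph, reachable from Well: {Well, M4, P5, M2}.
Min-cut edges: M2→Ref (10); capacity 10 = 10.
This cut is saturated, so no flow can exceed 10.

10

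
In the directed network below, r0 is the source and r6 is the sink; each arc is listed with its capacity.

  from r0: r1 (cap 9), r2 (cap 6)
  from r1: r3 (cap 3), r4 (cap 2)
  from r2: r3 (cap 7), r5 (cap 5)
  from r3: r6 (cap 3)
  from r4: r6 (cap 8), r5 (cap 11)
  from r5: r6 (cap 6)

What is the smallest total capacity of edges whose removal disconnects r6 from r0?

10

Augment r0→r1→r3→r6: bottleneck 3, flow now 3.
Augment r0→r1→r4→r6: bottleneck 2, flow now 5.
Augment r0→r2→r5→r6: bottleneck 5, flow now 10.
No augmenting path remains; maximum flow = 10.
By max-flow min-cut, the minimum cut capacity equals the max flow.
In the residual graph, reachable from r0: {r0, r1, r2, r3}.
Min-cut edges: r1→r4 (2), r2→r5 (5), r3→r6 (3); capacity 2 + 5 + 3 = 10.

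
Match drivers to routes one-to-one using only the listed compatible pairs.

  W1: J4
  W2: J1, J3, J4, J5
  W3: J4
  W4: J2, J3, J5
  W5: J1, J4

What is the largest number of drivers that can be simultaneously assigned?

4

Unit-capacity flow: source→left, listed edges, right→sink; max matching = max flow.
Augmenting path W1→J4 (+1); matched 1.
Augmenting path W2→J1 (+1); matched 2.
Augmenting path W4→J2 (+1); matched 3.
Augmenting path W5→J1→W2→J3 (+1); matched 4.
No augmenting path remains; maximum matching = 4.
König certificate: {W2, W4, W5, J4} is a vertex cover of size 4 (every listed pair touches it), so no matching can be larger.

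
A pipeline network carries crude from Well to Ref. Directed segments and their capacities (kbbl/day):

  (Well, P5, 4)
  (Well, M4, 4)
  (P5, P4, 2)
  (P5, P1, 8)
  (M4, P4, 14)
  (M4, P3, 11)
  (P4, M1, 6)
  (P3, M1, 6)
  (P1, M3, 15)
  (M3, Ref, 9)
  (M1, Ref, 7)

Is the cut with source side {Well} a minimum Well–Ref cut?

Yes — it is a minimum cut (capacity 8).

Given cut capacity: 4 + 4 = 8.
Augment Well→P5→P4→M1→Ref: bottleneck 2, flow now 2.
Augment Well→P5→P1→M3→Ref: bottleneck 2, flow now 4.
Augment Well→M4→P4→M1→Ref: bottleneck 4, flow now 8.
No augmenting path remains; maximum flow = 8.
Cut capacity 8 equals the max flow, so it is a minimum cut.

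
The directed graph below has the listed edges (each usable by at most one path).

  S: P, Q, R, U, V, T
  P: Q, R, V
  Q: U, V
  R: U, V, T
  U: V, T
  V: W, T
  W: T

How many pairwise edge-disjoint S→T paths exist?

5

Assign every edge capacity 1; by Menger, the answer equals the max flow.
Path S→T (+1); total 1.
Path S→R→T (+1); total 2.
Path S→U→T (+1); total 3.
Path S→V→T (+1); total 4.
Path S→P→V→W→T (+1); total 5.
No residual S→T path; max flow = 5.
Certifying cut of size 5: {R→T, S→T, U→T, V→T, V→W}.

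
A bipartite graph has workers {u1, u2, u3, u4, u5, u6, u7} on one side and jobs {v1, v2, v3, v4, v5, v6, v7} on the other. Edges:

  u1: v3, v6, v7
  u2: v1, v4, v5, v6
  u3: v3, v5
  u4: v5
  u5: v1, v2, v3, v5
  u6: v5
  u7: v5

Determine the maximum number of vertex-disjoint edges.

5

Unit-capacity flow: source→left, listed edges, right→sink; max matching = max flow.
Augmenting path u1→v3 (+1); matched 1.
Augmenting path u2→v1 (+1); matched 2.
Augmenting path u3→v5 (+1); matched 3.
Augmenting path u5→v2 (+1); matched 4.
Augmenting path u4→v5→u3→v3→u1→v6 (+1); matched 5.
No augmenting path remains; maximum matching = 5.
König certificate: {u1, u2, u3, u5, v5} is a vertex cover of size 5 (every listed pair touches it), so no matching can be larger.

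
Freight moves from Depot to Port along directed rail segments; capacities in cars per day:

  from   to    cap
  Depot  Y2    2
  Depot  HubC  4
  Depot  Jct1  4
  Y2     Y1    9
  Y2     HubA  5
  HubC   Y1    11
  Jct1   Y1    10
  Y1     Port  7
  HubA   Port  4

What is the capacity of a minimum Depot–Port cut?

Augment Depot→Y2→Y1→Port: bottleneck 2, flow now 2.
Augment Depot→HubC→Y1→Port: bottleneck 4, flow now 6.
Augment Depot→Jct1→Y1→Port: bottleneck 1, flow now 7.
Augment Depot→Jct1→Y1→Y2→HubA→Port: bottleneck 2, flow now 9. (uses reverse residual edge)
No augmenting path remains; maximum flow = 9.
By max-flow min-cut, the minimum cut capacity equals the max flow.
In the residual graph, reachable from Depot: {Depot, HubC, Jct1, Y1}.
Min-cut edges: Depot→Y2 (2), Y1→Port (7); capacity 2 + 7 = 9.

9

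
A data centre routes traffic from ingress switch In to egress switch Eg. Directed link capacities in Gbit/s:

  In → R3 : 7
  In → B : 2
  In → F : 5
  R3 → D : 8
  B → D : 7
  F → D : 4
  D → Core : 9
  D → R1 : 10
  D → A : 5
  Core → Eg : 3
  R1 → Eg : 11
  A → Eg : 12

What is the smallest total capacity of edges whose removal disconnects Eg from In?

13

Augment In→R3→D→Core→Eg: bottleneck 3, flow now 3.
Augment In→R3→D→R1→Eg: bottleneck 4, flow now 7.
Augment In→B→D→R1→Eg: bottleneck 2, flow now 9.
Augment In→F→D→R1→Eg: bottleneck 4, flow now 13.
No augmenting path remains; maximum flow = 13.
By max-flow min-cut, the minimum cut capacity equals the max flow.
In the residual graph, reachable from In: {In, F}.
Min-cut edges: In→R3 (7), In→B (2), F→D (4); capacity 7 + 2 + 4 = 13.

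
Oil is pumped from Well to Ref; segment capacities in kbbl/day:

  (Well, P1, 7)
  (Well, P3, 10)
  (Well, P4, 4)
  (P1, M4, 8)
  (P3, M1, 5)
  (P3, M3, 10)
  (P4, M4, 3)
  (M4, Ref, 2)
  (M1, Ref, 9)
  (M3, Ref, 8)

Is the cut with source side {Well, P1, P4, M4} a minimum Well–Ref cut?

Given cut capacity: 10 + 2 = 12.
Augment Well→P1→M4→Ref: bottleneck 2, flow now 2.
Augment Well→P3→M1→Ref: bottleneck 5, flow now 7.
Augment Well→P3→M3→Ref: bottleneck 5, flow now 12.
No augmenting path remains; maximum flow = 12.
Cut capacity 12 equals the max flow, so it is a minimum cut.

Yes — it is a minimum cut (capacity 12).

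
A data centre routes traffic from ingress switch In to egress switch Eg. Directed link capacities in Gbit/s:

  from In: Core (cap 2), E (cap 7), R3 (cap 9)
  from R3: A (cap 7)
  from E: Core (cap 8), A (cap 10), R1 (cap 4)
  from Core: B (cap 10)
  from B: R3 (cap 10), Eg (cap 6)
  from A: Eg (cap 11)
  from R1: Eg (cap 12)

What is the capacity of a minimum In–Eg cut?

16

Augment In→R3→A→Eg: bottleneck 7, flow now 7.
Augment In→E→A→Eg: bottleneck 4, flow now 11.
Augment In→E→R1→Eg: bottleneck 3, flow now 14.
Augment In→Core→B→Eg: bottleneck 2, flow now 16.
No augmenting path remains; maximum flow = 16.
By max-flow min-cut, the minimum cut capacity equals the max flow.
In the residual graph, reachable from In: {In, R3}.
Min-cut edges: In→E (7), In→Core (2), R3→A (7); capacity 7 + 2 + 7 = 16.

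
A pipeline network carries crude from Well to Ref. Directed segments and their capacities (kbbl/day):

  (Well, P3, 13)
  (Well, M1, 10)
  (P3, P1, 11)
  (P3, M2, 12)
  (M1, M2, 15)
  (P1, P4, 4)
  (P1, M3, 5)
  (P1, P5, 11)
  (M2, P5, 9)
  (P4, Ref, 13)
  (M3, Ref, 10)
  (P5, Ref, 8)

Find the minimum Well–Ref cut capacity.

17

Augment Well→P3→P1→P4→Ref: bottleneck 4, flow now 4.
Augment Well→P3→P1→M3→Ref: bottleneck 5, flow now 9.
Augment Well→P3→P1→P5→Ref: bottleneck 2, flow now 11.
Augment Well→P3→M2→P5→Ref: bottleneck 2, flow now 13.
Augment Well→M1→M2→P5→Ref: bottleneck 4, flow now 17.
No augmenting path remains; maximum flow = 17.
By max-flow min-cut, the minimum cut capacity equals the max flow.
In the residual graph, reachable from Well: {Well, P3, M1, P1, M2, P5}.
Min-cut edges: P1→P4 (4), P1→M3 (5), P5→Ref (8); capacity 4 + 5 + 8 = 17.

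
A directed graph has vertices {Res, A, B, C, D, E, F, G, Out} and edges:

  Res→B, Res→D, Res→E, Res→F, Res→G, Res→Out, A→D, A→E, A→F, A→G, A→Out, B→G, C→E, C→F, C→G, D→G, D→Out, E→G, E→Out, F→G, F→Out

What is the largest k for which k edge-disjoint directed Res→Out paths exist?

Assign every edge capacity 1; by Menger, the answer equals the max flow.
Path Res→Out (+1); total 1.
Path Res→D→Out (+1); total 2.
Path Res→E→Out (+1); total 3.
Path Res→F→Out (+1); total 4.
No residual Res→Out path; max flow = 4.
Certifying cut of size 4: {Res→D, Res→E, Res→F, Res→Out}.

4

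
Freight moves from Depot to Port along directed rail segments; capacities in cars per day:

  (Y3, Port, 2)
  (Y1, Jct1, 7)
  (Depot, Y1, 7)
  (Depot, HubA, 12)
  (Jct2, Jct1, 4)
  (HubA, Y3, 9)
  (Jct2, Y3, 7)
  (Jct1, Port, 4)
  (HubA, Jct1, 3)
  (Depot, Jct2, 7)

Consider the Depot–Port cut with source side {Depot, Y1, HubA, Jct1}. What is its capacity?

Edges leaving {Depot, Y1, HubA, Jct1}: Depot→Jct2 (7), HubA→Y3 (9), Jct1→Port (4).
Cut capacity = 7 + 9 + 4 = 20.

20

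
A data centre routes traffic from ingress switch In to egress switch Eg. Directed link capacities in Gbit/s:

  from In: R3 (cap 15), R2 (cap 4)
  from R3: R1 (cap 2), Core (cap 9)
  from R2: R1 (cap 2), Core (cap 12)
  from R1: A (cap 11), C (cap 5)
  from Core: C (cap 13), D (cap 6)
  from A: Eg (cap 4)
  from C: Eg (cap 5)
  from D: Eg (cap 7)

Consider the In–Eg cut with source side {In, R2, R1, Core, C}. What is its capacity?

37

Edges leaving {In, R2, R1, Core, C}: In→R3 (15), R1→A (11), Core→D (6), C→Eg (5).
Cut capacity = 15 + 11 + 6 + 5 = 37.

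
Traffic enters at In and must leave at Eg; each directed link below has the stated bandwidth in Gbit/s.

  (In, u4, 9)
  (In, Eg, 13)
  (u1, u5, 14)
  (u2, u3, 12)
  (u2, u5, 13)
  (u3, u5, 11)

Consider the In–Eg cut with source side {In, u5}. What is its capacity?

22

Edges leaving {In, u5}: In→u4 (9), In→Eg (13).
Cut capacity = 9 + 13 = 22.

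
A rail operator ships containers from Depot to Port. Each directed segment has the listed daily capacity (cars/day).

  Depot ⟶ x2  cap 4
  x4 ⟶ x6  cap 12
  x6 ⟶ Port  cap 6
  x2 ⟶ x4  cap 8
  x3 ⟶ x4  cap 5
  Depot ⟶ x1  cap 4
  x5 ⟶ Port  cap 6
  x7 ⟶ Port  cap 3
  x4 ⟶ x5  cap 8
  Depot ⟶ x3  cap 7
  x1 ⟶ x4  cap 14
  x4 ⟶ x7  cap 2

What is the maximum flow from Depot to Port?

13

Augment Depot→x1→x4→x5→Port: bottleneck 4, flow now 4.
Augment Depot→x2→x4→x5→Port: bottleneck 2, flow now 6.
Augment Depot→x2→x4→x6→Port: bottleneck 2, flow now 8.
Augment Depot→x3→x4→x6→Port: bottleneck 4, flow now 12.
Augment Depot→x3→x4→x7→Port: bottleneck 1, flow now 13.
No augmenting path remains; maximum flow = 13.
In the residual graph, reachable from Depot: {Depot, x3}.
Min-cut edges: Depot→x1 (4), Depot→x2 (4), x3→x4 (5); capacity 4 + 4 + 5 = 13.
This cut is saturated, so no flow can exceed 13.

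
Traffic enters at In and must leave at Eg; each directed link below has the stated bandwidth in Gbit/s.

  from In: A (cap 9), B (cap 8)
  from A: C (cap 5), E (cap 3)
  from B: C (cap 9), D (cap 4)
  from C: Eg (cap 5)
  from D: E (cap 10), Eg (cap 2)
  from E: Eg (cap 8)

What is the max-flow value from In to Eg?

Augment In→A→C→Eg: bottleneck 5, flow now 5.
Augment In→A→E→Eg: bottleneck 3, flow now 8.
Augment In→B→D→Eg: bottleneck 2, flow now 10.
Augment In→B→D→E→Eg: bottleneck 2, flow now 12.
No augmenting path remains; maximum flow = 12.
In the residual graph, reachable from In: {In, A, B, C}.
Min-cut edges: A→E (3), B→D (4), C→Eg (5); capacity 3 + 4 + 5 = 12.
This cut is saturated, so no flow can exceed 12.

12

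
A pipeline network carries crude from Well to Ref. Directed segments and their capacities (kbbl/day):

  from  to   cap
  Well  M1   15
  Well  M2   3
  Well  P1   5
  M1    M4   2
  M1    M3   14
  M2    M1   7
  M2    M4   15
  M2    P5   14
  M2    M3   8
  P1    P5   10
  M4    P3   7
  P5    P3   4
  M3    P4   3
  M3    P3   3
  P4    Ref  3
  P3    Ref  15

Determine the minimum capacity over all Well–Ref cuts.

15

Augment Well→M1→M4→P3→Ref: bottleneck 2, flow now 2.
Augment Well→M1→M3→P4→Ref: bottleneck 3, flow now 5.
Augment Well→M1→M3→P3→Ref: bottleneck 3, flow now 8.
Augment Well→M2→M4→P3→Ref: bottleneck 3, flow now 11.
Augment Well→P1→P5→P3→Ref: bottleneck 4, flow now 15.
No augmenting path remains; maximum flow = 15.
By max-flow min-cut, the minimum cut capacity equals the max flow.
In the residual graph, reachable from Well: {Well, M1, P1, P5, M3}.
Min-cut edges: Well→M2 (3), M1→M4 (2), P5→P3 (4), M3→P4 (3), M3→P3 (3); capacity 3 + 2 + 4 + 3 + 3 = 15.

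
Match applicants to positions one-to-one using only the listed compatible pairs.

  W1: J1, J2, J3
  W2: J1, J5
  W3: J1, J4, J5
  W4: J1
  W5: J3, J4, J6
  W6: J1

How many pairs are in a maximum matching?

Unit-capacity flow: source→left, listed edges, right→sink; max matching = max flow.
Augmenting path W1→J1 (+1); matched 1.
Augmenting path W2→J5 (+1); matched 2.
Augmenting path W3→J4 (+1); matched 3.
Augmenting path W5→J3 (+1); matched 4.
Augmenting path W4→J1→W1→J2 (+1); matched 5.
No augmenting path remains; maximum matching = 5.
König certificate: {W1, W2, W3, W5, J1} is a vertex cover of size 5 (every listed pair touches it), so no matching can be larger.

5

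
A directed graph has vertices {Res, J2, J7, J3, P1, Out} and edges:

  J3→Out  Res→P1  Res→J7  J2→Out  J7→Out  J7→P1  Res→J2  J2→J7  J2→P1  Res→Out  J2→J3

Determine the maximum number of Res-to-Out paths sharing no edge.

Assign every edge capacity 1; by Menger, the answer equals the max flow.
Path Res→Out (+1); total 1.
Path Res→J2→Out (+1); total 2.
Path Res→J7→Out (+1); total 3.
No residual Res→Out path; max flow = 3.
Certifying cut of size 3: {Res→J2, Res→J7, Res→Out}.

3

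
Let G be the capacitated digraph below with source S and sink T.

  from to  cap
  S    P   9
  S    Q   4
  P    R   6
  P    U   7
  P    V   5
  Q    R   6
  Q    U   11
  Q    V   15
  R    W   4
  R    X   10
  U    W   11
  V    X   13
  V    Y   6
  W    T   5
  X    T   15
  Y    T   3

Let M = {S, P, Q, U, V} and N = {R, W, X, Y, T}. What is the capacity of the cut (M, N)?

42

Edges leaving {S, P, Q, U, V}: P→R (6), Q→R (6), U→W (11), V→X (13), V→Y (6).
Cut capacity = 6 + 6 + 11 + 13 + 6 = 42.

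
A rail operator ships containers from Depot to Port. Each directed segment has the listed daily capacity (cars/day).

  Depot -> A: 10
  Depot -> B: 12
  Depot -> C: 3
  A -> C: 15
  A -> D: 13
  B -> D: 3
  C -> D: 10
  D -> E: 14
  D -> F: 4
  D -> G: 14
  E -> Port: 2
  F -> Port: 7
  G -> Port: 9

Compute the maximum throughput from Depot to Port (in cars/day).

Augment Depot→A→D→E→Port: bottleneck 2, flow now 2.
Augment Depot→A→D→F→Port: bottleneck 4, flow now 6.
Augment Depot→A→D→G→Port: bottleneck 4, flow now 10.
Augment Depot→B→D→G→Port: bottleneck 3, flow now 13.
Augment Depot→C→D→G→Port: bottleneck 2, flow now 15.
No augmenting path remains; maximum flow = 15.
In the residual graph, reachable from Depot: {Depot, A, B, C, D, E, G}.
Min-cut edges: D→F (4), E→Port (2), G→Port (9); capacity 4 + 2 + 9 = 15.
This cut is saturated, so no flow can exceed 15.

15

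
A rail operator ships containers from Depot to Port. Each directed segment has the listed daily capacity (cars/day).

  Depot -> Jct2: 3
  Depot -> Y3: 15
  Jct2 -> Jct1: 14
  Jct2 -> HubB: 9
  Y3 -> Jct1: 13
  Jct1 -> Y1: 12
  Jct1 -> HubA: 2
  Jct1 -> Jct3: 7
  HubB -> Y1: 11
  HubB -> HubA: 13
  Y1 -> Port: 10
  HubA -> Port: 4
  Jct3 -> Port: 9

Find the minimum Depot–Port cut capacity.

16

Augment Depot→Jct2→Jct1→Y1→Port: bottleneck 3, flow now 3.
Augment Depot→Y3→Jct1→Y1→Port: bottleneck 7, flow now 10.
Augment Depot→Y3→Jct1→HubA→Port: bottleneck 2, flow now 12.
Augment Depot→Y3→Jct1→Jct3→Port: bottleneck 4, flow now 16.
No augmenting path remains; maximum flow = 16.
By max-flow min-cut, the minimum cut capacity equals the max flow.
In the residual graph, reachable from Depot: {Depot, Y3}.
Min-cut edges: Depot→Jct2 (3), Y3→Jct1 (13); capacity 3 + 13 = 16.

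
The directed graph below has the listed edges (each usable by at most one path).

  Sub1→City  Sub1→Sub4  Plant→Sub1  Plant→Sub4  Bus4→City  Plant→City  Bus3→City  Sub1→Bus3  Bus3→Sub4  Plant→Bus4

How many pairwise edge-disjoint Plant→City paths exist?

3

Assign every edge capacity 1; by Menger, the answer equals the max flow.
Path Plant→City (+1); total 1.
Path Plant→Sub1→City (+1); total 2.
Path Plant→Bus4→City (+1); total 3.
No residual Plant→City path; max flow = 3.
Certifying cut of size 3: {Plant→Bus4, Plant→City, Plant→Sub1}.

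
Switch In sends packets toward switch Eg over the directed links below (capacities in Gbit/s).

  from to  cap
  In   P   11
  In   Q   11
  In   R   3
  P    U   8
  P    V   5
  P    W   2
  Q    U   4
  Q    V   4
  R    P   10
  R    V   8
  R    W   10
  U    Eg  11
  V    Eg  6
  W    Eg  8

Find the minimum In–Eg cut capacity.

Augment In→P→U→Eg: bottleneck 8, flow now 8.
Augment In→P→V→Eg: bottleneck 3, flow now 11.
Augment In→Q→U→Eg: bottleneck 3, flow now 14.
Augment In→Q→V→Eg: bottleneck 3, flow now 17.
Augment In→R→W→Eg: bottleneck 3, flow now 20.
Augment In→Q→U→P→W→Eg: bottleneck 1, flow now 21. (uses reverse residual edge)
Augment In→Q→V→P→W→Eg: bottleneck 1, flow now 22. (uses reverse residual edge)
No augmenting path remains; maximum flow = 22.
By max-flow min-cut, the minimum cut capacity equals the max flow.
In the residual graph, reachable from In: {In, Q}.
Min-cut edges: In→P (11), In→R (3), Q→U (4), Q→V (4); capacity 11 + 3 + 4 + 4 = 22.

22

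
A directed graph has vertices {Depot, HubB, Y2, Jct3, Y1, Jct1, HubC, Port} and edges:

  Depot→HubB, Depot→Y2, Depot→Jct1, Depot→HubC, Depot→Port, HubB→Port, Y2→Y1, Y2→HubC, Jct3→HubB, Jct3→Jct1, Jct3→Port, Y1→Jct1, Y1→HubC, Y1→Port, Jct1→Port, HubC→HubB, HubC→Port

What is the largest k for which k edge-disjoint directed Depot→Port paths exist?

5

Assign every edge capacity 1; by Menger, the answer equals the max flow.
Path Depot→Port (+1); total 1.
Path Depot→HubB→Port (+1); total 2.
Path Depot→Jct1→Port (+1); total 3.
Path Depot→HubC→Port (+1); total 4.
Path Depot→Y2→Y1→Port (+1); total 5.
No residual Depot→Port path; max flow = 5.
Certifying cut of size 5: {Depot→HubB, Depot→HubC, Depot→Jct1, Depot→Port, Depot→Y2}.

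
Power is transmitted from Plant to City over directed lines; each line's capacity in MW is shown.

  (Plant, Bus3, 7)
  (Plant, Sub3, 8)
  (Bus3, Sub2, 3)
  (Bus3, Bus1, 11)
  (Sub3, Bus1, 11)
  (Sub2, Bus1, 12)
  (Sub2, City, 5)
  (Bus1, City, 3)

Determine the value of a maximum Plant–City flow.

Augment Plant→Bus3→Sub2→City: bottleneck 3, flow now 3.
Augment Plant→Bus3→Bus1→City: bottleneck 3, flow now 6.
No augmenting path remains; maximum flow = 6.
In the residual graph, reachable from Plant: {Plant, Bus3, Sub3, Bus1}.
Min-cut edges: Bus3→Sub2 (3), Bus1→City (3); capacity 3 + 3 = 6.
This cut is saturated, so no flow can exceed 6.

6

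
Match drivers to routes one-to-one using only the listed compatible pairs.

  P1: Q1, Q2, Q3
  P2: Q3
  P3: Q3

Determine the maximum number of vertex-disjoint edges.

2

Unit-capacity flow: source→left, listed edges, right→sink; max matching = max flow.
Augmenting path P1→Q1 (+1); matched 1.
Augmenting path P2→Q3 (+1); matched 2.
No augmenting path remains; maximum matching = 2.
König certificate: {P1, Q3} is a vertex cover of size 2 (every listed pair touches it), so no matching can be larger.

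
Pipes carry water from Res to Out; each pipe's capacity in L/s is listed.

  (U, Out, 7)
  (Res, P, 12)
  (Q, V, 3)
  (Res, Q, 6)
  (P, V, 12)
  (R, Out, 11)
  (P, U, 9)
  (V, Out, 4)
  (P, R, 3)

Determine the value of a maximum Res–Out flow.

Augment Res→P→R→Out: bottleneck 3, flow now 3.
Augment Res→P→U→Out: bottleneck 7, flow now 10.
Augment Res→P→V→Out: bottleneck 2, flow now 12.
Augment Res→Q→V→Out: bottleneck 2, flow now 14.
No augmenting path remains; maximum flow = 14.
In the residual graph, reachable from Res: {Res, P, Q, U, V}.
Min-cut edges: P→R (3), U→Out (7), V→Out (4); capacity 3 + 7 + 4 = 14.
This cut is saturated, so no flow can exceed 14.

14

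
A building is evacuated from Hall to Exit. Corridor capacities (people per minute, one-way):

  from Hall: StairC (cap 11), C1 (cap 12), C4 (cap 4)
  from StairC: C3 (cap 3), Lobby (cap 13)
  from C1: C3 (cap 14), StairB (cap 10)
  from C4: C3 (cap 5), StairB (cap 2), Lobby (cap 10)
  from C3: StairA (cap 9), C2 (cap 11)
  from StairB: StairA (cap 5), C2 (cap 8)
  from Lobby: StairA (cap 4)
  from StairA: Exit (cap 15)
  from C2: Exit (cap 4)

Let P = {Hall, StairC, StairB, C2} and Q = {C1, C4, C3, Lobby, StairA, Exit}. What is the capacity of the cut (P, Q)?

41

Edges leaving {Hall, StairC, StairB, C2}: Hall→C1 (12), Hall→C4 (4), StairC→C3 (3), StairC→Lobby (13), StairB→StairA (5), C2→Exit (4).
Cut capacity = 12 + 4 + 3 + 13 + 5 + 4 = 41.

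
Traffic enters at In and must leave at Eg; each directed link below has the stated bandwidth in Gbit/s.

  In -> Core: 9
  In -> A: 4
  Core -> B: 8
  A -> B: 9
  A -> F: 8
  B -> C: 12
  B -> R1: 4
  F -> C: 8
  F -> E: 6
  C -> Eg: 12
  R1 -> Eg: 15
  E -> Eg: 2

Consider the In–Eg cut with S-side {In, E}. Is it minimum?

Given cut capacity: 9 + 4 + 2 = 15.
Augment In→Core→B→C→Eg: bottleneck 8, flow now 8.
Augment In→A→B→C→Eg: bottleneck 4, flow now 12.
No augmenting path remains; maximum flow = 12.
In the residual graph, reachable from In: {In, Core}.
Min-cut edges: In→A (4), Core→B (8); capacity 4 + 8 = 12.
Cut capacity 15 exceeds the max flow 12, so it is not minimum.

No — its capacity is 15, but the minimum cut has capacity 12.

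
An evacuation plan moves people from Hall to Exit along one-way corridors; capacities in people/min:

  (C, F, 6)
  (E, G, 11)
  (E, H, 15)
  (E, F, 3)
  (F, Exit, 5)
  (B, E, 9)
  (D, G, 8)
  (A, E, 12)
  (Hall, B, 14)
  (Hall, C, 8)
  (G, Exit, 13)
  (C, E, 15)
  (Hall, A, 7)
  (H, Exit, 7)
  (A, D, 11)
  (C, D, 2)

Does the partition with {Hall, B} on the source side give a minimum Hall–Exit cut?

Yes — it is a minimum cut (capacity 24).

Given cut capacity: 7 + 8 + 9 = 24.
Augment Hall→C→F→Exit: bottleneck 5, flow now 5.
Augment Hall→A→D→G→Exit: bottleneck 7, flow now 12.
Augment Hall→B→E→G→Exit: bottleneck 6, flow now 18.
Augment Hall→B→E→H→Exit: bottleneck 3, flow now 21.
Augment Hall→C→E→H→Exit: bottleneck 3, flow now 24.
No augmenting path remains; maximum flow = 24.
Cut capacity 24 equals the max flow, so it is a minimum cut.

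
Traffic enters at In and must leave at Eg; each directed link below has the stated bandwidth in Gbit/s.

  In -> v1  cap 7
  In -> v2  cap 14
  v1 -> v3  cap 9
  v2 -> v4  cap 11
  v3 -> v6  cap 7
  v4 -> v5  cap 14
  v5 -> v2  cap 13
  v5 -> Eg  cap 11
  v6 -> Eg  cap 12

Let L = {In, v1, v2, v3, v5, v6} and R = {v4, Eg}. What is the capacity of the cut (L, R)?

Edges leaving {In, v1, v2, v3, v5, v6}: v2→v4 (11), v5→Eg (11), v6→Eg (12).
Cut capacity = 11 + 11 + 12 = 34.

34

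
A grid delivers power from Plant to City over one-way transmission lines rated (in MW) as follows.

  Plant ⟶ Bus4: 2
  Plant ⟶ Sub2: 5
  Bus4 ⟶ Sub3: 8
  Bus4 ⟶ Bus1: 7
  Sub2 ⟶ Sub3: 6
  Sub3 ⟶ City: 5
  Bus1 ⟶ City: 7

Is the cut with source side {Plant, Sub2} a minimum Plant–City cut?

Given cut capacity: 2 + 6 = 8.
Augment Plant→Bus4→Sub3→City: bottleneck 2, flow now 2.
Augment Plant→Sub2→Sub3→City: bottleneck 3, flow now 5.
Augment Plant→Sub2→Sub3→Bus4→Bus1→City: bottleneck 2, flow now 7. (uses reverse residual edge)
No augmenting path remains; maximum flow = 7.
In the residual graph, reachable from Plant: {Plant}.
Min-cut edges: Plant→Bus4 (2), Plant→Sub2 (5); capacity 2 + 5 = 7.
Cut capacity 8 exceeds the max flow 7, so it is not minimum.

No — its capacity is 8, but the minimum cut has capacity 7.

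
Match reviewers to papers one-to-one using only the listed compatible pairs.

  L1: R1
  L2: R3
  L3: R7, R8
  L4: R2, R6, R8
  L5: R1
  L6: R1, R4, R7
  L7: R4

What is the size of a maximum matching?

6

Unit-capacity flow: source→left, listed edges, right→sink; max matching = max flow.
Augmenting path L1→R1 (+1); matched 1.
Augmenting path L2→R3 (+1); matched 2.
Augmenting path L3→R7 (+1); matched 3.
Augmenting path L4→R2 (+1); matched 4.
Augmenting path L6→R4 (+1); matched 5.
Augmenting path L7→R4→L6→R7→L3→R8 (+1); matched 6.
No augmenting path remains; maximum matching = 6.
König certificate: {L2, L3, L4, L6, L7, R1} is a vertex cover of size 6 (every listed pair touches it), so no matching can be larger.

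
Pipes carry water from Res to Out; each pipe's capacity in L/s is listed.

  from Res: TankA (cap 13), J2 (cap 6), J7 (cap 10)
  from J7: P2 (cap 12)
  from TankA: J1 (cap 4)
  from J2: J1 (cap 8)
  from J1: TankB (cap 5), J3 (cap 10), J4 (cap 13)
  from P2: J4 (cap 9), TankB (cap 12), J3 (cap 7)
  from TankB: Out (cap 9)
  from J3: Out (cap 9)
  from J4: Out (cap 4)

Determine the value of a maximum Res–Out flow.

20

Augment Res→J7→P2→TankB→Out: bottleneck 9, flow now 9.
Augment Res→J7→P2→J3→Out: bottleneck 1, flow now 10.
Augment Res→TankA→J1→J3→Out: bottleneck 4, flow now 14.
Augment Res→J2→J1→J3→Out: bottleneck 4, flow now 18.
Augment Res→J2→J1→J4→Out: bottleneck 2, flow now 20.
No augmenting path remains; maximum flow = 20.
In the residual graph, reachable from Res: {Res, TankA}.
Min-cut edges: Res→J7 (10), Res→J2 (6), TankA→J1 (4); capacity 10 + 6 + 4 = 20.
This cut is saturated, so no flow can exceed 20.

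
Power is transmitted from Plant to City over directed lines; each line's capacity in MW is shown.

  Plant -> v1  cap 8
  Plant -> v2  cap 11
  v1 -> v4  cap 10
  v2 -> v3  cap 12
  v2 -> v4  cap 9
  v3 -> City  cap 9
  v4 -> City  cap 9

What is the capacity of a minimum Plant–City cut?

Augment Plant→v1→v4→City: bottleneck 8, flow now 8.
Augment Plant→v2→v3→City: bottleneck 9, flow now 17.
Augment Plant→v2→v4→City: bottleneck 1, flow now 18.
No augmenting path remains; maximum flow = 18.
By max-flow min-cut, the minimum cut capacity equals the max flow.
In the residual graph, reachable from Plant: {Plant, v1, v2, v3, v4}.
Min-cut edges: v3→City (9), v4→City (9); capacity 9 + 9 = 18.

18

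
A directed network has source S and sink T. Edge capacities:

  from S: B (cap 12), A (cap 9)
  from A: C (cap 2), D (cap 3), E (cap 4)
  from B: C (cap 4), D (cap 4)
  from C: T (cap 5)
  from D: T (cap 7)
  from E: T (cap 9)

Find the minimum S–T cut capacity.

16

Augment S→A→C→T: bottleneck 2, flow now 2.
Augment S→A→D→T: bottleneck 3, flow now 5.
Augment S→A→E→T: bottleneck 4, flow now 9.
Augment S→B→C→T: bottleneck 3, flow now 12.
Augment S→B→D→T: bottleneck 4, flow now 16.
No augmenting path remains; maximum flow = 16.
By max-flow min-cut, the minimum cut capacity equals the max flow.
In the residual graph, reachable from S: {S, A, B, C}.
Min-cut edges: A→D (3), A→E (4), B→D (4), C→T (5); capacity 3 + 4 + 4 + 5 = 16.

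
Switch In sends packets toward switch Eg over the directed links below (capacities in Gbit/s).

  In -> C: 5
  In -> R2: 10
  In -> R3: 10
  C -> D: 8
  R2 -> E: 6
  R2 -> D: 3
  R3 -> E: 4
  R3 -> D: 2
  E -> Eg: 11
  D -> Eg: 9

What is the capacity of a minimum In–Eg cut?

19

Augment In→C→D→Eg: bottleneck 5, flow now 5.
Augment In→R2→E→Eg: bottleneck 6, flow now 11.
Augment In→R2→D→Eg: bottleneck 3, flow now 14.
Augment In→R3→E→Eg: bottleneck 4, flow now 18.
Augment In→R3→D→Eg: bottleneck 1, flow now 19.
No augmenting path remains; maximum flow = 19.
By max-flow min-cut, the minimum cut capacity equals the max flow.
In the residual graph, reachable from In: {In, C, R2, R3, D}.
Min-cut edges: R2→E (6), R3→E (4), D→Eg (9); capacity 6 + 4 + 9 = 19.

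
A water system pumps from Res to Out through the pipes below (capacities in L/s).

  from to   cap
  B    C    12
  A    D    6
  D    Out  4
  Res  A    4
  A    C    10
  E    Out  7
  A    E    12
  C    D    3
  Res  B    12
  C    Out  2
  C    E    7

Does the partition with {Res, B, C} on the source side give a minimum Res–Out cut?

No — its capacity is 16, but the minimum cut has capacity 13.

Given cut capacity: 4 + 3 + 7 + 2 = 16.
Augment Res→A→C→Out: bottleneck 2, flow now 2.
Augment Res→A→D→Out: bottleneck 2, flow now 4.
Augment Res→B→C→D→Out: bottleneck 2, flow now 6.
Augment Res→B→C→E→Out: bottleneck 7, flow now 13.
No augmenting path remains; maximum flow = 13.
In the residual graph, reachable from Res: {Res, A, B, C, D, E}.
Min-cut edges: C→Out (2), D→Out (4), E→Out (7); capacity 2 + 4 + 7 = 13.
Cut capacity 16 exceeds the max flow 13, so it is not minimum.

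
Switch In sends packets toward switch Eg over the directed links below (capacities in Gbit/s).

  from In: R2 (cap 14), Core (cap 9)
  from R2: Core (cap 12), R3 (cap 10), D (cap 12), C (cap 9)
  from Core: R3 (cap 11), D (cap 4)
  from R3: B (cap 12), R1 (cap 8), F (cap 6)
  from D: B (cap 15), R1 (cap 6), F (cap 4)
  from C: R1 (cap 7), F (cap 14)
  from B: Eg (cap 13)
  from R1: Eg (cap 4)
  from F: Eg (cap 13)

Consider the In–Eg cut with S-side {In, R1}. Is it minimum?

No — its capacity is 27, but the minimum cut has capacity 23.

Given cut capacity: 14 + 9 + 4 = 27.
Augment In→R2→R3→B→Eg: bottleneck 10, flow now 10.
Augment In→R2→D→B→Eg: bottleneck 3, flow now 13.
Augment In→R2→D→R1→Eg: bottleneck 1, flow now 14.
Augment In→Core→R3→R1→Eg: bottleneck 3, flow now 17.
Augment In→Core→R3→F→Eg: bottleneck 6, flow now 23.
No augmenting path remains; maximum flow = 23.
In the residual graph, reachable from In: {In}.
Min-cut edges: In→R2 (14), In→Core (9); capacity 14 + 9 = 23.
Cut capacity 27 exceeds the max flow 23, so it is not minimum.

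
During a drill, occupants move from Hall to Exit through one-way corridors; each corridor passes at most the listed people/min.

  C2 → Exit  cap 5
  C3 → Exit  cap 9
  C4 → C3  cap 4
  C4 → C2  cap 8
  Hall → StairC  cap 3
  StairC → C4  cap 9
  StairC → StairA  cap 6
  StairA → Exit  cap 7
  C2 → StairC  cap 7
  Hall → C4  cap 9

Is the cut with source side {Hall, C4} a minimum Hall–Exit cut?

No — its capacity is 15, but the minimum cut has capacity 12.

Given cut capacity: 3 + 4 + 8 = 15.
Augment Hall→C4→C3→Exit: bottleneck 4, flow now 4.
Augment Hall→C4→C2→Exit: bottleneck 5, flow now 9.
Augment Hall→StairC→StairA→Exit: bottleneck 3, flow now 12.
No augmenting path remains; maximum flow = 12.
In the residual graph, reachable from Hall: {Hall}.
Min-cut edges: Hall→C4 (9), Hall→StairC (3); capacity 9 + 3 = 12.
Cut capacity 15 exceeds the max flow 12, so it is not minimum.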